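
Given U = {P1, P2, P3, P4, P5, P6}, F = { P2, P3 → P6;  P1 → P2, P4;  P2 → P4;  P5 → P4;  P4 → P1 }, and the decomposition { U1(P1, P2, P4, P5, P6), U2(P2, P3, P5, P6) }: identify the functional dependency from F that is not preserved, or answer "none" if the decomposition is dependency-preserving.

none

P2, P3 → P6 lies within U2.
P1 → P2, P4 lies within U1.
P2 → P4 lies within U1.
P5 → P4 lies within U1.
P4 → P1 lies within U1.
Every dependency is enforceable on the fragments, so the decomposition is dependency-preserving.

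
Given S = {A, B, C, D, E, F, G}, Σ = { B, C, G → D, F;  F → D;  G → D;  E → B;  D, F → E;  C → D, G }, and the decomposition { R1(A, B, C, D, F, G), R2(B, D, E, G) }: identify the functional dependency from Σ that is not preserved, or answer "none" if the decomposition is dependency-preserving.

Check D, F → E: no single fragment contains all of {D, E, F}, and the restricted closure of {D, F} across the fragments never reaches {E}.
B, C, G → D, F is preserved.
F → D is preserved.
G → D is preserved.
E → B is preserved.
C → D, G is preserved.

D, F → E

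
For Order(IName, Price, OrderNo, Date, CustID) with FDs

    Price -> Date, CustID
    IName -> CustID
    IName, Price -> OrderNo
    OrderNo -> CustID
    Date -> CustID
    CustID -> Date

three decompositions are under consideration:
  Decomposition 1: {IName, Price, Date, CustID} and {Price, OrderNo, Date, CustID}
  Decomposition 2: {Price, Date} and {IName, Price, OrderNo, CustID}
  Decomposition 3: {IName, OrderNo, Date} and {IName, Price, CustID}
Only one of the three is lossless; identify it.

Decomposition 1: common = {Price, Date, CustID}, closure = {Price, Date, CustID} → lossy.
Decomposition 2: common = {Price}, closure = {Price, Date, CustID} → lossless.
Decomposition 3: common = {IName}, closure = {IName, Date, CustID} → lossy.

Decomposition 2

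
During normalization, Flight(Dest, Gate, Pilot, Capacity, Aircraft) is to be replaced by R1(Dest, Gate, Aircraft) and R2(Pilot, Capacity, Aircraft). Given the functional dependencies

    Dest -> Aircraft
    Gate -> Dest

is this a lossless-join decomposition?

No

Common attributes: R1 ∩ R2 = {Aircraft}.
No dependency enlarges {Aircraft}, so (Aircraft)⁺ = {Aircraft}.
The closure contains neither all of R1 = {Dest, Gate, Aircraft} nor all of R2 = {Pilot, Capacity, Aircraft}, so the common attributes are not a superkey of either fragment. The join is lossy.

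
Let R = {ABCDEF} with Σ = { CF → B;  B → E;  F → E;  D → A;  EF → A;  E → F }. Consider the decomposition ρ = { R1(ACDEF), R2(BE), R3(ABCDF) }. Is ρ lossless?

Yes

Chase test. Columns are ABCDEF; row i has aⱼ where attribute j ∈ Ri, else bᵢⱼ.
Initial tableau (one row per fragment):
  row 1: a1 b12 a3 a4 a5 a6
  row 2: b21 a2 b23 b24 a5 b26
  row 3: a1 a2 a3 a4 b35 a6
Rows 1 and 3 agree on CF; apply CF→B and equate their B entries.
Rows 1 and 3 agree on B; apply B→E and equate their E entries.
Rows 1 and 2 agree on E; apply E→F and equate their F entries.
Rows 1 and 2 agree on EF; apply EF→A and equate their A entries.
Row 1 is now all distinguished symbols — the join is lossless.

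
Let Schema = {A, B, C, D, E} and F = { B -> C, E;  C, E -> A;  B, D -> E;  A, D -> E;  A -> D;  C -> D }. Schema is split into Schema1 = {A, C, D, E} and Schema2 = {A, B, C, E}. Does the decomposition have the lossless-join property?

Common attributes: Schema1 ∩ Schema2 = {A, C, E}.
Closure of {A, C, E}: A → D applies, adding D. So (A, C, E)⁺ = {A, C, D, E}.
This closure contains every attribute of Schema1, so Schema1 ∩ Schema2 → Schema1. The join is lossless.

Yes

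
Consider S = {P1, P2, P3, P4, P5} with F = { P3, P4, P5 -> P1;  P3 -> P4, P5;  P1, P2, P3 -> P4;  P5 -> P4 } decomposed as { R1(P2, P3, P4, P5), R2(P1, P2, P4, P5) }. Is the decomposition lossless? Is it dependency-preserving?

Lossless test: (P2, P4, P5)⁺ = {P2, P4, P5}, which is a superkey of neither fragment — lossy.
Dependency preservation: the restricted closure of {P3, P4, P5} across the fragments never reaches {P1}, so P3, P4, P5 → P1 cannot be enforced without a join — not preserved.

lossy and not dependency-preserving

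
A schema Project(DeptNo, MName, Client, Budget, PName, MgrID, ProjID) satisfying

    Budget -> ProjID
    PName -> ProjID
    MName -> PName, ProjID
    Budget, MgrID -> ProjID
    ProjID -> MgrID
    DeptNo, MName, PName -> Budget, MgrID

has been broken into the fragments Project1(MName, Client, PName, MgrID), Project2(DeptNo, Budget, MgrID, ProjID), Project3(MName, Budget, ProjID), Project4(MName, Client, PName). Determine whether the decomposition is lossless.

No

Chase test. Columns are DeptNo, MName, Client, Budget, PName, MgrID, ProjID; row i has aⱼ where attribute j ∈ Projecti, else bᵢⱼ.
Initial tableau (one row per fragment):
  row 1: b11 a2 a3 b14 a5 a6 b17
  row 2: a1 b22 b23 a4 b25 a6 a7
  row 3: b31 a2 b33 a4 b35 b36 a7
  row 4: b41 a2 a3 b44 a5 b46 b47
Rows 1 and 4 agree on PName; apply PName→ProjID and equate their ProjID entries.
Rows 1 and 3 agree on MName; apply MName→PName, ProjID and equate their PName, ProjID entries.
Rows 1 and 3 agree on ProjID; apply ProjID→MgrID and equate their MgrID entries.
Rows 1 and 4 agree on ProjID; apply ProjID→MgrID and equate their MgrID entries.
No row becomes fully distinguished — the join is lossy.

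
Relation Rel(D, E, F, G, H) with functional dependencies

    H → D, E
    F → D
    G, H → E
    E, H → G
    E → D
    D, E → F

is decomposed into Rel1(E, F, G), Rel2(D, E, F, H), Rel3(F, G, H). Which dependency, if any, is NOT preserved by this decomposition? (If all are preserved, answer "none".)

H → D, E lies within Rel2.
F → D lies within Rel2.
G, H → E: restricted closure across fragments reaches E.
E, H → G: restricted closure across fragments reaches G.
E → D lies within Rel2.
D, E → F lies within Rel2.
Every dependency is enforceable on the fragments, so the decomposition is dependency-preserving.

none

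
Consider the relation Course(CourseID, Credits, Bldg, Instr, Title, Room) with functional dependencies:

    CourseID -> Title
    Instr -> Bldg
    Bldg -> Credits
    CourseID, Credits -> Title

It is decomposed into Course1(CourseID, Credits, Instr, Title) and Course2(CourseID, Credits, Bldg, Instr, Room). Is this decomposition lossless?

Common attributes: Course1 ∩ Course2 = {CourseID, Credits, Instr}.
Closure of {CourseID, Credits, Instr}: CourseID → Title applies, adding Title; Instr → Bldg applies, adding Bldg. So (CourseID, Credits, Instr)⁺ = {CourseID, Credits, Bldg, Instr, Title}.
This closure contains every attribute of Course1, so Course1 ∩ Course2 → Course1. The join is lossless.

Yes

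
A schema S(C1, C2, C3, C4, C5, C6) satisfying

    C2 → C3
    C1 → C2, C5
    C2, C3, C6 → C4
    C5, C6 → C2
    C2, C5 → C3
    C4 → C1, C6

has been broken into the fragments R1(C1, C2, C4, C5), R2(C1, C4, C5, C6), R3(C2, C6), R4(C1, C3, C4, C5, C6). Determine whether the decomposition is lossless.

Yes

Chase test. Columns are C1, C2, C3, C4, C5, C6; row i has aⱼ where attribute j ∈ Ri, else bᵢⱼ.
Initial tableau (one row per fragment):
  row 1: a1 a2 b13 a4 a5 b16
  row 2: a1 b22 b23 a4 a5 a6
  row 3: b31 a2 b33 b34 b35 a6
  row 4: a1 b42 a3 a4 a5 a6
Rows 1 and 3 agree on C2; apply C2→C3 and equate their C3 entries.
Rows 1 and 2 agree on C1; apply C1→C2, C5 and equate their C2, C5 entries.
Rows 1 and 4 agree on C1; apply C1→C2, C5 and equate their C2, C5 entries.
Rows 1 and 2 agree on C2, C5; apply C2, C5→C3 and equate their C3 entries.
Rows 1 and 4 agree on C2, C5; apply C2, C5→C3 and equate their C3 entries.
Rows 1 and 2 agree on C4; apply C4→C1, C6 and equate their C1, C6 entries.
Rows 1 and 3 agree on C2, C3, C6; apply C2, C3, C6→C4 and equate their C4 entries.
Rows 1 and 3 agree on C4; apply C4→C1, C6 and equate their C1, C6 entries.
Rows 1 and 3 agree on C1; apply C1→C2, C5 and equate their C2, C5 entries.
Row 1 is now all distinguished symbols — the join is lossless.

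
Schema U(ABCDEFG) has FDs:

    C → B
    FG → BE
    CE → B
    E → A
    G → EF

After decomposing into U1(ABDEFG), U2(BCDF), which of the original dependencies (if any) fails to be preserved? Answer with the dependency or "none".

C → B lies within U2.
FG → BE lies within U1.
CE → B: restricted closure across fragments reaches B.
E → A lies within U1.
G → EF lies within U1.
Every dependency is enforceable on the fragments, so the decomposition is dependency-preserving.

none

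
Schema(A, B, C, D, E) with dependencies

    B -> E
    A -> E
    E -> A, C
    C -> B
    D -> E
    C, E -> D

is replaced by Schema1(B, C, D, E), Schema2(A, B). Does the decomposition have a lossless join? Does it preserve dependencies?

lossless and dependency-preserving

Lossless test: (B)⁺ = {A, B, C, D, E}, which contains all of one fragment — lossless.
Dependency preservation: A → E; E → A, C are not contained in any single fragment, but the restricted closure of each left-hand side across the fragments still reaches the right-hand side; the remaining FDs each lie inside some fragment. All dependencies are preserved.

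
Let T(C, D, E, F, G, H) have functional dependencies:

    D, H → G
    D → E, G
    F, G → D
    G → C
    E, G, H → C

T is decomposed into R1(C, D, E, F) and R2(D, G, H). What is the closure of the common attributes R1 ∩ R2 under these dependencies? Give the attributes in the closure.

C, D, E, G

R1 ∩ R2 = {D}.
D → E, G applies, adding E, G
G → C applies, adding C
Closure: {C, D, E, G}.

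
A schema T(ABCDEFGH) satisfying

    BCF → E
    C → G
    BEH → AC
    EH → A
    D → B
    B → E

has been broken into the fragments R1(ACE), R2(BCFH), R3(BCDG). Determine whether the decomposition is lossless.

Chase test. Columns are ABCDEFGH; row i has aⱼ where attribute j ∈ Ri, else bᵢⱼ.
Initial tableau (one row per fragment):
  row 1: a1 b12 a3 b14 a5 b16 b17 b18
  row 2: b21 a2 a3 b24 b25 a6 b27 a8
  row 3: b31 a2 a3 a4 b35 b36 a7 b38
Rows 1 and 2 agree on C; apply C→G and equate their G entries.
Rows 1 and 3 agree on C; apply C→G and equate their G entries.
Rows 2 and 3 agree on B; apply B→E and equate their E entries.
No row becomes fully distinguished — the join is lossy.

No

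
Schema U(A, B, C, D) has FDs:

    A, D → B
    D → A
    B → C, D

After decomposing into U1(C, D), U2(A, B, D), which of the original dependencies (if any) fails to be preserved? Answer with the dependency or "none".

A, D → B lies within U2.
D → A lies within U2.
B → C, D: restricted closure across fragments reaches C, D.
Every dependency is enforceable on the fragments, so the decomposition is dependency-preserving.

none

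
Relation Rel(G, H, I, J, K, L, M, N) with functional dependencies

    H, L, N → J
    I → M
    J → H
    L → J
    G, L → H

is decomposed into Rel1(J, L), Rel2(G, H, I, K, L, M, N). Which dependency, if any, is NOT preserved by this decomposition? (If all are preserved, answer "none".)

J → H

Check J → H: no single fragment contains all of {H, J}, and the restricted closure of {J} across the fragments never reaches {H}.
H, L, N → J is preserved.
I → M is preserved.
L → J is preserved.
G, L → H is preserved.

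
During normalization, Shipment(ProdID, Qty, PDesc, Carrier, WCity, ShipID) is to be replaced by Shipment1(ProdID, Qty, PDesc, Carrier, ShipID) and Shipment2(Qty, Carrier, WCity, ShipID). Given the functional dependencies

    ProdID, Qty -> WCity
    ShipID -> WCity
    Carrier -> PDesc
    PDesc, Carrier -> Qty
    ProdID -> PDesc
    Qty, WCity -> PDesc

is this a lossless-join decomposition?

Yes

Common attributes: Shipment1 ∩ Shipment2 = {Qty, Carrier, ShipID}.
Closure of {Qty, Carrier, ShipID}: ShipID → WCity applies, adding WCity; Carrier → PDesc applies, adding PDesc. So (Qty, Carrier, ShipID)⁺ = {Qty, PDesc, Carrier, WCity, ShipID}.
This closure contains every attribute of Shipment2, so Shipment1 ∩ Shipment2 → Shipment2. The join is lossless.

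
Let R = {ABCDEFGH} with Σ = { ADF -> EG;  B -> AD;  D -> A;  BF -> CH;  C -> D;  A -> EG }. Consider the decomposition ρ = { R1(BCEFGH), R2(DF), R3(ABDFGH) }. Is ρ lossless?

Yes

Chase test. Columns are ABCDEFGH; row i has aⱼ where attribute j ∈ Ri, else bᵢⱼ.
Initial tableau (one row per fragment):
  row 1: b11 a2 a3 b14 a5 a6 a7 a8
  row 2: b21 b22 b23 a4 b25 a6 b27 b28
  row 3: a1 a2 b33 a4 b35 a6 a7 a8
Rows 1 and 3 agree on B; apply B→AD and equate their AD entries.
Rows 1 and 2 agree on D; apply D→A and equate their A entries.
Rows 1 and 3 agree on BF; apply BF→CH and equate their CH entries.
Rows 1 and 2 agree on A; apply A→EG and equate their EG entries.
Rows 1 and 3 agree on A; apply A→EG and equate their EG entries.
Row 1 is now all distinguished symbols — the join is lossless.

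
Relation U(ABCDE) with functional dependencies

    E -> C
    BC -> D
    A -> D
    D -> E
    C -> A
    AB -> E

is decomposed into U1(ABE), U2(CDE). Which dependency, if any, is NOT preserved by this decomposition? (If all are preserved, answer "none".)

E → C lies within U2.
BC → D: restricted closure across fragments reaches D.
A → D: restricted closure across fragments reaches D.
D → E lies within U2.
C → A: restricted closure across fragments reaches A.
AB → E lies within U1.
Every dependency is enforceable on the fragments, so the decomposition is dependency-preserving.

none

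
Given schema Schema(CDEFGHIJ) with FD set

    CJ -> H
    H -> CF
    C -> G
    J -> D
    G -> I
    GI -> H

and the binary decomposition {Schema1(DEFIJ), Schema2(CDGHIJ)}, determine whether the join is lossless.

No

Common attributes: Schema1 ∩ Schema2 = {DIJ}.
No dependency enlarges {DIJ}, so (DIJ)⁺ = {DIJ}.
The closure contains neither all of Schema1 = {DEFIJ} nor all of Schema2 = {CDGHIJ}, so the common attributes are not a superkey of either fragment. The join is lossy.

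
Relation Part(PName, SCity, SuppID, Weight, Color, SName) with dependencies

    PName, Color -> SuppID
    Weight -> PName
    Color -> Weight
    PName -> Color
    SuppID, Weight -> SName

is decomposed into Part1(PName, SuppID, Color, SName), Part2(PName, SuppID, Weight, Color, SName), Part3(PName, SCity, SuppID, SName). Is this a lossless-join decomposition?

Chase test. Columns are PName, SCity, SuppID, Weight, Color, SName; row i has aⱼ where attribute j ∈ Parti, else bᵢⱼ.
Initial tableau (one row per fragment):
  row 1: a1 b12 a3 b14 a5 a6
  row 2: a1 b22 a3 a4 a5 a6
  row 3: a1 a2 a3 b34 b35 a6
Rows 1 and 2 agree on Color; apply Color→Weight and equate their Weight entries.
Rows 1 and 3 agree on PName; apply PName→Color and equate their Color entries.
Rows 1 and 3 agree on Color; apply Color→Weight and equate their Weight entries.
Row 3 is now all distinguished symbols — the join is lossless.

Yes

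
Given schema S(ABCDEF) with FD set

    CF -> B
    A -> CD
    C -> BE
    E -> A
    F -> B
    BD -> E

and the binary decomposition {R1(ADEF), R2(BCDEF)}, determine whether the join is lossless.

Common attributes: R1 ∩ R2 = {DEF}.
Closure of {DEF}: E → A applies, adding A; F → B applies, adding B; A → CD applies, adding C. So (DEF)⁺ = {ABCDEF}.
This closure contains every attribute of R1, so R1 ∩ R2 → R1. The join is lossless.

Yes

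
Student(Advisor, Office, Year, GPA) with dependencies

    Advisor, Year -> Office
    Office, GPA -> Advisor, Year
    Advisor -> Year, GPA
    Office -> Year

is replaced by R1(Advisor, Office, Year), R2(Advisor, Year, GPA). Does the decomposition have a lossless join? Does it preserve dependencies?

lossless but not dependency-preserving

Lossless test: (Advisor, Year)⁺ = {Advisor, Office, Year, GPA}, which contains all of one fragment — lossless.
Dependency preservation: the restricted closure of {Office, GPA} across the fragments never reaches {Advisor, Year}, so Office, GPA → Advisor, Year cannot be enforced without a join — not preserved.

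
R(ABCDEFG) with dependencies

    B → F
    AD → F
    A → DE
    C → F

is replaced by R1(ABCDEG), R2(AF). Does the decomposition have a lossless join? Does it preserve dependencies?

Lossless test: (A)⁺ = {ADEF}, which contains all of one fragment — lossless.
Dependency preservation: the restricted closure of {B} across the fragments never reaches {F}, so B → F cannot be enforced without a join — not preserved.

lossless but not dependency-preserving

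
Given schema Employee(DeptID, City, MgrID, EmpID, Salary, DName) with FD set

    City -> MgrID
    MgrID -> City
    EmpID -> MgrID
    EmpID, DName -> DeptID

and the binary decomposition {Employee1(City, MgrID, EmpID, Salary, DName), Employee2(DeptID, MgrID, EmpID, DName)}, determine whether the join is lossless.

Yes

Common attributes: Employee1 ∩ Employee2 = {MgrID, EmpID, DName}.
Closure of {MgrID, EmpID, DName}: MgrID → City applies, adding City; EmpID, DName → DeptID applies, adding DeptID. So (MgrID, EmpID, DName)⁺ = {DeptID, City, MgrID, EmpID, DName}.
This closure contains every attribute of Employee2, so Employee1 ∩ Employee2 → Employee2. The join is lossless.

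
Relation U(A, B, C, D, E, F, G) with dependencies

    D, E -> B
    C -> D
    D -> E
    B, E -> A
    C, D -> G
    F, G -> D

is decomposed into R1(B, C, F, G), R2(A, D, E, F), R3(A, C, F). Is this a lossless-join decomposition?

No

Chase test. Columns are A, B, C, D, E, F, G; row i has aⱼ where attribute j ∈ Ri, else bᵢⱼ.
Initial tableau (one row per fragment):
  row 1: b11 a2 a3 b14 b15 a6 a7
  row 2: a1 b22 b23 a4 a5 a6 b27
  row 3: a1 b32 a3 b34 b35 a6 b37
Rows 1 and 3 agree on C; apply C→D and equate their D entries.
Rows 1 and 3 agree on D; apply D→E and equate their E entries.
Rows 1 and 3 agree on C, D; apply C, D→G and equate their G entries.
Rows 1 and 3 agree on D, E; apply D, E→B and equate their B entries.
Rows 1 and 3 agree on B, E; apply B, E→A and equate their A entries.
No row becomes fully distinguished — the join is lossy.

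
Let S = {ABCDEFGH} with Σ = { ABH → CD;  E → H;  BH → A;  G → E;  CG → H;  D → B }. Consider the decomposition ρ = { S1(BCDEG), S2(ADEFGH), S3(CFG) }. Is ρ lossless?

Chase test. Columns are ABCDEFGH; row i has aⱼ where attribute j ∈ Si, else bᵢⱼ.
Initial tableau (one row per fragment):
  row 1: b11 a2 a3 a4 a5 b16 a7 b18
  row 2: a1 b22 b23 a4 a5 a6 a7 a8
  row 3: b31 b32 a3 b34 b35 a6 a7 b38
Rows 1 and 2 agree on E; apply E→H and equate their H entries.
Rows 1 and 3 agree on G; apply G→E and equate their E entries.
Rows 1 and 3 agree on CG; apply CG→H and equate their H entries.
Rows 1 and 2 agree on D; apply D→B and equate their B entries.
Rows 1 and 2 agree on BH; apply BH→A and equate their A entries.
Rows 1 and 2 agree on ABH; apply ABH→CD and equate their CD entries.
Row 2 is now all distinguished symbols — the join is lossless.

Yes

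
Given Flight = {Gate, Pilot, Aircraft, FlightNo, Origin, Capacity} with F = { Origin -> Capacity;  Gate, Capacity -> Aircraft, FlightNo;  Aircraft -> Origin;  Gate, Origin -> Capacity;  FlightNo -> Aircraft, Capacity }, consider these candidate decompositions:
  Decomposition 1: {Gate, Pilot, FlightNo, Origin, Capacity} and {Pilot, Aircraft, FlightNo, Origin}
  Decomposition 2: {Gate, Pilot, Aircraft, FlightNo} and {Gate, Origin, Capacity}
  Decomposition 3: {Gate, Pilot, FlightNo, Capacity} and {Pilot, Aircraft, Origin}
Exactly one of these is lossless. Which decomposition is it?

Decomposition 1: common = {Pilot, FlightNo, Origin}, closure = {Pilot, Aircraft, FlightNo, Origin, Capacity} → lossless.
Decomposition 2: common = {Gate}, closure = {Gate} → lossy.
Decomposition 3: common = {Pilot}, closure = {Pilot} → lossy.

Decomposition 1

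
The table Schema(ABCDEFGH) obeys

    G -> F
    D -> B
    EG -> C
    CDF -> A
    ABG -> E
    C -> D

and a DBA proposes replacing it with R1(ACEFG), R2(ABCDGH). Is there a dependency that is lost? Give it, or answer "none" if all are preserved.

G → F lies within R1.
D → B lies within R2.
EG → C lies within R1.
CDF → A: restricted closure across fragments reaches A.
ABG → E: restricted closure across fragments reaches E.
C → D lies within R2.
Every dependency is enforceable on the fragments, so the decomposition is dependency-preserving.

none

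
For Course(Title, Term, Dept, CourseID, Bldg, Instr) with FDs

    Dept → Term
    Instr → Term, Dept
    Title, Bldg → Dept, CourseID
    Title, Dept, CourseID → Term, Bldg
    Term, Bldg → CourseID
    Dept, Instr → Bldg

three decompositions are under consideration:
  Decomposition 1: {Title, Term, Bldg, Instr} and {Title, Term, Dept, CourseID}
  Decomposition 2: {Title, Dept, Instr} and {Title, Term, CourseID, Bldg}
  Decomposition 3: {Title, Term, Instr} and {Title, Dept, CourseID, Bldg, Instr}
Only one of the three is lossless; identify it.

Decomposition 3

Decomposition 1: common = {Title, Term}, closure = {Title, Term} → lossy.
Decomposition 2: common = {Title}, closure = {Title} → lossy.
Decomposition 3: common = {Title, Instr}, closure = {Title, Term, Dept, CourseID, Bldg, Instr} → lossless.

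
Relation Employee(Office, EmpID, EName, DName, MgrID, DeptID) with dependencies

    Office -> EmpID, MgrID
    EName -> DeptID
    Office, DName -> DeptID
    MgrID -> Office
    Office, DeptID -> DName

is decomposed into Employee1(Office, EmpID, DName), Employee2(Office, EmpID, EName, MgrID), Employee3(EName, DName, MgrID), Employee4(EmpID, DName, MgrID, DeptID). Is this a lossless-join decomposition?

Chase test. Columns are Office, EmpID, EName, DName, MgrID, DeptID; row i has aⱼ where attribute j ∈ Employeei, else bᵢⱼ.
Initial tableau (one row per fragment):
  row 1: a1 a2 b13 a4 b15 b16
  row 2: a1 a2 a3 b24 a5 b26
  row 3: b31 b32 a3 a4 a5 b36
  row 4: b41 a2 b43 a4 a5 a6
Rows 1 and 2 agree on Office; apply Office→EmpID, MgrID and equate their EmpID, MgrID entries.
Rows 2 and 3 agree on EName; apply EName→DeptID and equate their DeptID entries.
Rows 1 and 3 agree on MgrID; apply MgrID→Office and equate their Office entries.
Rows 1 and 4 agree on MgrID; apply MgrID→Office and equate their Office entries.
Rows 2 and 3 agree on Office, DeptID; apply Office, DeptID→DName and equate their DName entries.
Rows 1 and 3 agree on Office; apply Office→EmpID, MgrID and equate their EmpID, MgrID entries.
Rows 1 and 2 agree on Office, DName; apply Office, DName→DeptID and equate their DeptID entries.
Rows 1 and 4 agree on Office, DName; apply Office, DName→DeptID and equate their DeptID entries.
Row 2 is now all distinguished symbols — the join is lossless.

Yes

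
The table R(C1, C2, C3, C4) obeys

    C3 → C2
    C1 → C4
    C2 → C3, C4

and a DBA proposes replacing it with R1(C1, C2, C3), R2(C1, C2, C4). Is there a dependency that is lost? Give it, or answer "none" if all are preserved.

none

C3 → C2 lies within R1.
C1 → C4 lies within R2.
C2 → C3, C4: restricted closure across fragments reaches C3, C4.
Every dependency is enforceable on the fragments, so the decomposition is dependency-preserving.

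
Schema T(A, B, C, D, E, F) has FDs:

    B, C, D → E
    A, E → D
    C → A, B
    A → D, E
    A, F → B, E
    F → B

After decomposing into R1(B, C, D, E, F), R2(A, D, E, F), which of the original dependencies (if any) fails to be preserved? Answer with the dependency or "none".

C → A, B

Check C → A, B: no single fragment contains all of {A, B, C}, and the restricted closure of {C} across the fragments never reaches {A, B}.
B, C, D → E is preserved.
A, E → D is preserved.
A → D, E is preserved.
A, F → B, E is preserved.
F → B is preserved.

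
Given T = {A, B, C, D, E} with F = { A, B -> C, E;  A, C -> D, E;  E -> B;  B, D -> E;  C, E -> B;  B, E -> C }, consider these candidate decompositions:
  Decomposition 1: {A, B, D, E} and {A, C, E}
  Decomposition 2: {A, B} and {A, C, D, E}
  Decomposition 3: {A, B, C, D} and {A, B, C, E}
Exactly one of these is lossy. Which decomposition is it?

Decomposition 2

Decomposition 1: common = {A, E}, closure = {A, B, C, D, E} → lossless.
Decomposition 2: common = {A}, closure = {A} → lossy.
Decomposition 3: common = {A, B, C}, closure = {A, B, C, D, E} → lossless.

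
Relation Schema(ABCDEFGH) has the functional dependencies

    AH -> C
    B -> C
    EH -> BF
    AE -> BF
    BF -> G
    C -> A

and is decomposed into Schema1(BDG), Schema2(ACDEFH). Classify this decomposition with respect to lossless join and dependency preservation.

Lossless test: (D)⁺ = {D}, which is a superkey of neither fragment — lossy.
Dependency preservation: the restricted closure of {B} across the fragments never reaches {C}, so B → C cannot be enforced without a join — not preserved.

lossy and not dependency-preserving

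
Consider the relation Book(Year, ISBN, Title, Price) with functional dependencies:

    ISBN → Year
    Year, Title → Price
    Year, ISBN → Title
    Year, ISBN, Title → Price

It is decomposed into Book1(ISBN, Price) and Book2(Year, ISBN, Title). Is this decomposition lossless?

Yes

Common attributes: Book1 ∩ Book2 = {ISBN}.
Closure of {ISBN}: ISBN → Year applies, adding Year; Year, ISBN → Title applies, adding Title; Year, ISBN, Title → Price applies, adding Price. So (ISBN)⁺ = {Year, ISBN, Title, Price}.
This closure contains every attribute of Book1, so Book1 ∩ Book2 → Book1. The join is lossless.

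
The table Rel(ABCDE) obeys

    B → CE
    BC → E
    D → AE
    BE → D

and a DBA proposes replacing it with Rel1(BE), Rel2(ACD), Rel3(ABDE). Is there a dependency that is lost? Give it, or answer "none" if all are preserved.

B → CE

Check B → CE: no single fragment contains all of {BCE}, and the restricted closure of {B} across the fragments never reaches {CE}.
BC → E is preserved.
D → AE is preserved.
BE → D is preserved.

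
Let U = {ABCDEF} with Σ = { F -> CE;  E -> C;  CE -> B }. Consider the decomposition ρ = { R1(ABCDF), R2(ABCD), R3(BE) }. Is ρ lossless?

No

Chase test. Columns are ABCDEF; row i has aⱼ where attribute j ∈ Ri, else bᵢⱼ.
Initial tableau (one row per fragment):
  row 1: a1 a2 a3 a4 b15 a6
  row 2: a1 a2 a3 a4 b25 b26
  row 3: b31 a2 b33 b34 a5 b36
No row becomes fully distinguished — the join is lossy.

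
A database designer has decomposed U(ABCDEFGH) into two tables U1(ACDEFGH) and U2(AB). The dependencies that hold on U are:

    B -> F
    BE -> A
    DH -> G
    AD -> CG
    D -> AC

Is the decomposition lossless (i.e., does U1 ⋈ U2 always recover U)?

No

Common attributes: U1 ∩ U2 = {A}.
No dependency enlarges {A}, so (A)⁺ = {A}.
The closure contains neither all of U1 = {ACDEFGH} nor all of U2 = {AB}, so the common attributes are not a superkey of either fragment. The join is lossy.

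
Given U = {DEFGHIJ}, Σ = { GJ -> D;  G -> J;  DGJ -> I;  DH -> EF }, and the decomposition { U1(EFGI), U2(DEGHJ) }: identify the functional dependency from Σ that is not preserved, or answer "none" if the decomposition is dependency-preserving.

Check DH → EF: no single fragment contains all of {DEFH}, and the restricted closure of {DH} across the fragments never reaches {EF}.
GJ → D is preserved.
G → J is preserved.
DGJ → I is preserved.

DH -> EF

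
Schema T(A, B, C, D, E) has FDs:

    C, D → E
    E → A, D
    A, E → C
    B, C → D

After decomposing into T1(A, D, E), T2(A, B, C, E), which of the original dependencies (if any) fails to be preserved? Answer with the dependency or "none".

C, D → E

Check C, D → E: no single fragment contains all of {C, D, E}, and the restricted closure of {C, D} across the fragments never reaches {E}.
E → A, D is preserved.
A, E → C is preserved.
B, C → D is preserved.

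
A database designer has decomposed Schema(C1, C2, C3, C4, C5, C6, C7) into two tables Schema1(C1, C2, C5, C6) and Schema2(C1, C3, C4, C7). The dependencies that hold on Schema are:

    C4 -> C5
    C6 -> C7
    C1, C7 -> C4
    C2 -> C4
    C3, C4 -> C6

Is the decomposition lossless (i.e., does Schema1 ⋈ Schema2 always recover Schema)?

Common attributes: Schema1 ∩ Schema2 = {C1}.
No dependency enlarges {C1}, so (C1)⁺ = {C1}.
The closure contains neither all of Schema1 = {C1, C2, C5, C6} nor all of Schema2 = {C1, C3, C4, C7}, so the common attributes are not a superkey of either fragment. The join is lossy.

No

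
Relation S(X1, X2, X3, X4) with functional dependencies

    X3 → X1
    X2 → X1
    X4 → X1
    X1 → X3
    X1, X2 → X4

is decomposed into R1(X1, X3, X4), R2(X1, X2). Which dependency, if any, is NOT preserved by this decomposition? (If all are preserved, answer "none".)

X1, X2 → X4

Check X1, X2 → X4: no single fragment contains all of {X1, X2, X4}, and the restricted closure of {X1, X2} across the fragments never reaches {X4}.
X3 → X1 is preserved.
X2 → X1 is preserved.
X4 → X1 is preserved.
X1 → X3 is preserved.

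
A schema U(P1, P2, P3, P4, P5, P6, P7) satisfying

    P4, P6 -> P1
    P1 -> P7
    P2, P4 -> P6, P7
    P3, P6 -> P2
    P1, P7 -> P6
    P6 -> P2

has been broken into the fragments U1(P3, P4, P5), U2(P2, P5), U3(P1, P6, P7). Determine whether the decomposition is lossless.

No

Chase test. Columns are P1, P2, P3, P4, P5, P6, P7; row i has aⱼ where attribute j ∈ Ui, else bᵢⱼ.
Initial tableau (one row per fragment):
  row 1: b11 b12 a3 a4 a5 b16 b17
  row 2: b21 a2 b23 b24 a5 b26 b27
  row 3: a1 b32 b33 b34 b35 a6 a7
No row becomes fully distinguished — the join is lossy.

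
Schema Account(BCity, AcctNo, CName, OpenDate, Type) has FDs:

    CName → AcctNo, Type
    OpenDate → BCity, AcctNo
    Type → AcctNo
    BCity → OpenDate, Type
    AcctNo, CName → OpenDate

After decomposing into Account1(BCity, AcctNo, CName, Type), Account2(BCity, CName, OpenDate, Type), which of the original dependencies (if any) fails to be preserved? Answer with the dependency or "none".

CName → AcctNo, Type lies within Account1.
OpenDate → BCity, AcctNo: restricted closure across fragments reaches BCity, AcctNo.
Type → AcctNo lies within Account1.
BCity → OpenDate, Type lies within Account2.
AcctNo, CName → OpenDate: restricted closure across fragments reaches OpenDate.
Every dependency is enforceable on the fragments, so the decomposition is dependency-preserving.

none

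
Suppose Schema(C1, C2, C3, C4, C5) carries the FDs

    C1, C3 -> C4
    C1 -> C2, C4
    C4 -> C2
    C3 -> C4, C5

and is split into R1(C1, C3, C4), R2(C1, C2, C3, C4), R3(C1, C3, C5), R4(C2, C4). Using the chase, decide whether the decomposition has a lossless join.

Chase test. Columns are C1, C2, C3, C4, C5; row i has aⱼ where attribute j ∈ Ri, else bᵢⱼ.
Initial tableau (one row per fragment):
  row 1: a1 b12 a3 a4 b15
  row 2: a1 a2 a3 a4 b25
  row 3: a1 b32 a3 b34 a5
  row 4: b41 a2 b43 a4 b45
Rows 1 and 3 agree on C1, C3; apply C1, C3→C4 and equate their C4 entries.
Rows 1 and 2 agree on C1; apply C1→C2, C4 and equate their C2, C4 entries.
Rows 1 and 3 agree on C1; apply C1→C2, C4 and equate their C2, C4 entries.
Rows 1 and 2 agree on C3; apply C3→C4, C5 and equate their C4, C5 entries.
Rows 1 and 3 agree on C3; apply C3→C4, C5 and equate their C4, C5 entries.
Row 1 is now all distinguished symbols — the join is lossless.

Yes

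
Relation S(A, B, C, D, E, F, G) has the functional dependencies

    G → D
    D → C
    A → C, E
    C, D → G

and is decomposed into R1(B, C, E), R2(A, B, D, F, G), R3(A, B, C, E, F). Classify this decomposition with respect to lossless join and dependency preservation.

Lossless test (chase): Rows 2 and 3 agree on A; apply A→C, E and equate their C, E entries. Row 2 is now all distinguished symbols — the join is lossless.
Dependency preservation: the restricted closure of {D} across the fragments never reaches {C}, so D → C cannot be enforced without a join — not preserved.

lossless but not dependency-preserving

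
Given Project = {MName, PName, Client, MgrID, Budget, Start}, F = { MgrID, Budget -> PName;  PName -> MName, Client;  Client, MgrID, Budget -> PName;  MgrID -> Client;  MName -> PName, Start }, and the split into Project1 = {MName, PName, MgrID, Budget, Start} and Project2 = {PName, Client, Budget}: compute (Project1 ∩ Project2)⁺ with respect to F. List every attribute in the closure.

Project1 ∩ Project2 = {PName, Budget}.
PName → MName, Client applies, adding MName, Client
MName → PName, Start applies, adding Start
Closure: {MName, PName, Client, Budget, Start}.

MName, PName, Client, Budget, Start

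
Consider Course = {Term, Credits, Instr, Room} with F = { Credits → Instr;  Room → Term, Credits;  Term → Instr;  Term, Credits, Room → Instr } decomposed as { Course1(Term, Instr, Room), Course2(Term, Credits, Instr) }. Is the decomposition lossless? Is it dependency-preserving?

lossy and not dependency-preserving

Lossless test: (Term, Instr)⁺ = {Term, Instr}, which is a superkey of neither fragment — lossy.
Dependency preservation: the restricted closure of {Room} across the fragments never reaches {Term, Credits}, so Room → Term, Credits cannot be enforced without a join — not preserved.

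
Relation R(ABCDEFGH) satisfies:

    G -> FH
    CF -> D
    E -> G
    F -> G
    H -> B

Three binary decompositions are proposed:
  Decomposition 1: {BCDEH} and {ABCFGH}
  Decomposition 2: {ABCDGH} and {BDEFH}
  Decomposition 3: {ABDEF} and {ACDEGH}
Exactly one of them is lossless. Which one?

Decomposition 3

Decomposition 1: common = {BCH}, closure = {BCH} → lossy.
Decomposition 2: common = {BDH}, closure = {BDH} → lossy.
Decomposition 3: common = {ADE}, closure = {ABDEFGH} → lossless.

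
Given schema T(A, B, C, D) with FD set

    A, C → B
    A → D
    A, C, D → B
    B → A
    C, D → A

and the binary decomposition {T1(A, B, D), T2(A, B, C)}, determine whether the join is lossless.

Common attributes: T1 ∩ T2 = {A, B}.
Closure of {A, B}: A → D applies, adding D. So (A, B)⁺ = {A, B, D}.
This closure contains every attribute of T1, so T1 ∩ T2 → T1. The join is lossless.

Yes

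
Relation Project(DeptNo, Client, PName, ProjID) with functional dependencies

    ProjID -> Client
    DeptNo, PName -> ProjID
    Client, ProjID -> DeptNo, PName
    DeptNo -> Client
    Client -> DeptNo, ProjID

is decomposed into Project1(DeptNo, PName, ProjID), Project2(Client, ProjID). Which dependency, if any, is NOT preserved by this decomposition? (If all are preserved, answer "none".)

none

ProjID → Client lies within Project2.
DeptNo, PName → ProjID lies within Project1.
Client, ProjID → DeptNo, PName: restricted closure across fragments reaches DeptNo, PName.
DeptNo → Client: restricted closure across fragments reaches Client.
Client → DeptNo, ProjID: restricted closure across fragments reaches DeptNo, ProjID.
Every dependency is enforceable on the fragments, so the decomposition is dependency-preserving.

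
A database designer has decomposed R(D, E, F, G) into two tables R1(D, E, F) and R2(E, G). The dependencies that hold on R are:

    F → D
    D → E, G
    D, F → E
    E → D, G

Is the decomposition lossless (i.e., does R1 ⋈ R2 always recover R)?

Yes

Common attributes: R1 ∩ R2 = {E}.
Closure of {E}: E → D, G applies, adding D, G. So (E)⁺ = {D, E, G}.
This closure contains every attribute of R2, so R1 ∩ R2 → R2. The join is lossless.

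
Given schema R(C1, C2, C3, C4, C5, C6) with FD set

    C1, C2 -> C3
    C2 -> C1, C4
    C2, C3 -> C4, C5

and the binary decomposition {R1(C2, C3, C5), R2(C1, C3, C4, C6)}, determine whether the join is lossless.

Common attributes: R1 ∩ R2 = {C3}.
No dependency enlarges {C3}, so (C3)⁺ = {C3}.
The closure contains neither all of R1 = {C2, C3, C5} nor all of R2 = {C1, C3, C4, C6}, so the common attributes are not a superkey of either fragment. The join is lossy.

No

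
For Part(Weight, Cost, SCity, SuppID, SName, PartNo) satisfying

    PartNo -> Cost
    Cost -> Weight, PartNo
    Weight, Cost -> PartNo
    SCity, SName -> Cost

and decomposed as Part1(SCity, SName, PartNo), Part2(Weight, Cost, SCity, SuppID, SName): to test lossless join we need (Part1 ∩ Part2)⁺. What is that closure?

Part1 ∩ Part2 = {SCity, SName}.
SCity, SName → Cost applies, adding Cost
Cost → Weight, PartNo applies, adding Weight, PartNo
Closure: {Weight, Cost, SCity, SName, PartNo}.

Weight, Cost, SCity, SName, PartNo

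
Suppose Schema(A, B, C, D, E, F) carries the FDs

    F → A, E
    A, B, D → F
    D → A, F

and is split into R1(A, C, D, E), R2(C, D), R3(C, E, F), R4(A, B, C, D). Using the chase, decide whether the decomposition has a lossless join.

No

Chase test. Columns are A, B, C, D, E, F; row i has aⱼ where attribute j ∈ Ri, else bᵢⱼ.
Initial tableau (one row per fragment):
  row 1: a1 b12 a3 a4 a5 b16
  row 2: b21 b22 a3 a4 b25 b26
  row 3: b31 b32 a3 b34 a5 a6
  row 4: a1 a2 a3 a4 b45 b46
Rows 1 and 2 agree on D; apply D→A, F and equate their A, F entries.
Rows 1 and 4 agree on D; apply D→A, F and equate their A, F entries.
Rows 1 and 2 agree on F; apply F→A, E and equate their A, E entries.
Rows 1 and 4 agree on F; apply F→A, E and equate their A, E entries.
No row becomes fully distinguished — the join is lossy.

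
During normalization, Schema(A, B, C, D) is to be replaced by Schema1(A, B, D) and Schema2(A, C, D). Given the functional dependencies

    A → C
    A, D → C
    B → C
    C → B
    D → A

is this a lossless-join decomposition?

Yes

Common attributes: Schema1 ∩ Schema2 = {A, D}.
Closure of {A, D}: A → C applies, adding C; C → B applies, adding B. So (A, D)⁺ = {A, B, C, D}.
This closure contains every attribute of Schema1, so Schema1 ∩ Schema2 → Schema1. The join is lossless.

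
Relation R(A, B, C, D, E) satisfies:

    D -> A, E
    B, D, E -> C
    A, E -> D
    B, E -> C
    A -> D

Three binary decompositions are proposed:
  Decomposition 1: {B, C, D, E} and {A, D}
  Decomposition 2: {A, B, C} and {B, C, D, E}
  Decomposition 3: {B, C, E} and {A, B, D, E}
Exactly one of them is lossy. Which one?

Decomposition 2

Decomposition 1: common = {D}, closure = {A, D, E} → lossless.
Decomposition 2: common = {B, C}, closure = {B, C} → lossy.
Decomposition 3: common = {B, E}, closure = {B, C, E} → lossless.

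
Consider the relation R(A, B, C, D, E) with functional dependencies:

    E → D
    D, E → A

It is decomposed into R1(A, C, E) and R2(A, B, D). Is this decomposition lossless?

Common attributes: R1 ∩ R2 = {A}.
No dependency enlarges {A}, so (A)⁺ = {A}.
The closure contains neither all of R1 = {A, C, E} nor all of R2 = {A, B, D}, so the common attributes are not a superkey of either fragment. The join is lossy.

No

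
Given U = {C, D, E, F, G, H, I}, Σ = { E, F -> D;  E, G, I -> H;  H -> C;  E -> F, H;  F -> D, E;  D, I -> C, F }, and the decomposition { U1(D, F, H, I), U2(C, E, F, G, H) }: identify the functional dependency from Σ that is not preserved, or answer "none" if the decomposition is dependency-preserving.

none

E, F → D: restricted closure across fragments reaches D.
E, G, I → H: restricted closure across fragments reaches H.
H → C lies within U2.
E → F, H lies within U2.
F → D, E: restricted closure across fragments reaches D, E.
D, I → C, F: restricted closure across fragments reaches C, F.
Every dependency is enforceable on the fragments, so the decomposition is dependency-preserving.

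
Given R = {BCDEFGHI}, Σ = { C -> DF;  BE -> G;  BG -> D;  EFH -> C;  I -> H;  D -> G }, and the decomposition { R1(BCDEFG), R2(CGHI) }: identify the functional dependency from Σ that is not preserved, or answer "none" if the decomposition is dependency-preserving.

EFH -> C

Check EFH → C: no single fragment contains all of {CEFH}, and the restricted closure of {EFH} across the fragments never reaches {C}.
C → DF is preserved.
BE → G is preserved.
BG → D is preserved.
I → H is preserved.
D → G is preserved.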